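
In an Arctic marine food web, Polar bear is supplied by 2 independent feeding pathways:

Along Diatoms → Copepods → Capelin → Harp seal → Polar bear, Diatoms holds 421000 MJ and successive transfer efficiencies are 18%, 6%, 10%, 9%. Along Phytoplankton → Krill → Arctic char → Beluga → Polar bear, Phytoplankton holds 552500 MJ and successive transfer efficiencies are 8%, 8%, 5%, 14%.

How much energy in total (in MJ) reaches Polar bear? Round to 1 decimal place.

Via Diatoms: 421000 × 0.18 × 0.06 × 0.1 × 0.09 = 40.9212 MJ
Via Phytoplankton: 552500 × 0.08 × 0.08 × 0.05 × 0.14 = 24.752 MJ
Total at Polar bear: 40.9212 + 24.752 = 65.6732 MJ

65.7 MJ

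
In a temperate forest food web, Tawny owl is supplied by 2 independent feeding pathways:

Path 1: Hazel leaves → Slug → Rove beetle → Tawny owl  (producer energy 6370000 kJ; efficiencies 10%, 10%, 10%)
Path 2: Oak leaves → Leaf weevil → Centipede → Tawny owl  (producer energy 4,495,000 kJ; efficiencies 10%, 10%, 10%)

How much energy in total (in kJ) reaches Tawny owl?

Path 1: 6370000 × 0.1 × 0.1 × 0.1 = 6370 kJ
Path 2: 4495000 × 0.1 × 0.1 × 0.1 = 4495 kJ
Total at Tawny owl: 6370 + 4495 = 10865 kJ

10865 kJ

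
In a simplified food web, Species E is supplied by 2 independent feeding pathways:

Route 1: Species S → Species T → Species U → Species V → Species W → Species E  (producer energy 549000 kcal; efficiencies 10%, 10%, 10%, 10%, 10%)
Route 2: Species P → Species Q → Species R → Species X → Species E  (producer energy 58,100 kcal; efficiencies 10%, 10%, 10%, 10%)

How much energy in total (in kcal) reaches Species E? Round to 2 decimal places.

Route 1: 549000 × 0.1 × 0.1 × 0.1 × 0.1 × 0.1 = 5.49 kcal
Route 2: 58100 × 0.1 × 0.1 × 0.1 × 0.1 = 5.81 kcal
Total at Species E: 5.49 + 5.81 = 11.3 kcal

11.30 kcal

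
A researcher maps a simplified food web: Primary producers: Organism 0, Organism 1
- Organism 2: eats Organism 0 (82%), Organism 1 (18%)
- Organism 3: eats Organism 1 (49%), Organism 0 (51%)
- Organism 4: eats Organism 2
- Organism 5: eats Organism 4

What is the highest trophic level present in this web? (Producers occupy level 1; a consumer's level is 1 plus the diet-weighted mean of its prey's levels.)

4

Organism 2: 1 + (0.82×1 + 0.18×1) = 2
Organism 3: 1 + (0.49×1 + 0.51×1) = 2
Organism 4: 1 + 2 = 3
Organism 5: 1 + 3 = 4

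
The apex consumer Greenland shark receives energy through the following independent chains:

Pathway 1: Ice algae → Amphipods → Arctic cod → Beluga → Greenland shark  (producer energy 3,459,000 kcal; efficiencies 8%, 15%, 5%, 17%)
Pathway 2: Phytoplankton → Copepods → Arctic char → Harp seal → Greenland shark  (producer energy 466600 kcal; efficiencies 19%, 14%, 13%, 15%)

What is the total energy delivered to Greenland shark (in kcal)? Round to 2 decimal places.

Pathway 1: 3459000 × 0.08 × 0.15 × 0.05 × 0.17 = 352.818 kcal
Pathway 2: 466600 × 0.19 × 0.14 × 0.13 × 0.15 = 242.02542 kcal
Total at Greenland shark: 352.818 + 242.02542 = 594.84342 kcal

594.84 kcal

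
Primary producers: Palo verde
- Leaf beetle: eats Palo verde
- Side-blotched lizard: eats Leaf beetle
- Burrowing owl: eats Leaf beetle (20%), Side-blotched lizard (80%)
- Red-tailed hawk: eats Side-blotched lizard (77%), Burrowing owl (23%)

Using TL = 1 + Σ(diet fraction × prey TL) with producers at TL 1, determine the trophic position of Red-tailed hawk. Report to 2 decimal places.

Leaf beetle: 1 + 1 = 2
Side-blotched lizard: 1 + 2 = 3
Burrowing owl: 1 + (0.2×2 + 0.8×3) = 3.8
Red-tailed hawk: 1 + (0.77×3 + 0.23×3.8) = 4.184

4.18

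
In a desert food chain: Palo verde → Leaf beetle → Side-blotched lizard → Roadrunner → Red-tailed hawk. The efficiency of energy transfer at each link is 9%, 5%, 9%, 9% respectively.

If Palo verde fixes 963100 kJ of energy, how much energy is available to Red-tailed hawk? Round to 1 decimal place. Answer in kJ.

35.1 kJ

Leaf beetle: 963100 × 0.09 = 86679 kJ
Side-blotched lizard: 86679 × 0.05 = 4333.95 kJ
Roadrunner: 4333.95 × 0.09 = 390.0555 kJ
Red-tailed hawk: 390.0555 × 0.09 = 35.104995 kJ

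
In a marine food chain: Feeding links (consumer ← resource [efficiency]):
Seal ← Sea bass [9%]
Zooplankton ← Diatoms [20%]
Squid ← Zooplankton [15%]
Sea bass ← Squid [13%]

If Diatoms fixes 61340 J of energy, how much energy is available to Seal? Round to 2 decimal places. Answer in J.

21.53 J

Zooplankton: 61340 × 0.2 = 12268 J
Squid: 12268 × 0.15 = 1840.2 J
Sea bass: 1840.2 × 0.13 = 239.226 J
Seal: 239.226 × 0.09 = 21.53034 J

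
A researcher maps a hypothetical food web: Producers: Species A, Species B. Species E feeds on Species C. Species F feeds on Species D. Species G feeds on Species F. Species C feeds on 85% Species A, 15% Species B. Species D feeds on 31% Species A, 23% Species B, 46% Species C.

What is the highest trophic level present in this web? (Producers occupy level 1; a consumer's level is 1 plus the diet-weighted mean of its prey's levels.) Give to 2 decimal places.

4.46

Species C: 1 + (0.85×1 + 0.15×1) = 2
Species D: 1 + (0.31×1 + 0.23×1 + 0.46×2) = 2.46
Species E: 1 + 2 = 3
Species F: 1 + 2.46 = 3.46
Species G: 1 + 3.46 = 4.46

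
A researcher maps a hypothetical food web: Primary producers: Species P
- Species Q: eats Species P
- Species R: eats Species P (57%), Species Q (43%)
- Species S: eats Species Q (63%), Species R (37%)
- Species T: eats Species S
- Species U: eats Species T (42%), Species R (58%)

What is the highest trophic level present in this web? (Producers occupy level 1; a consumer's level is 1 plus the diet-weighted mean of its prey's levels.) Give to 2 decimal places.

Species Q: 1 + 1 = 2
Species R: 1 + (0.57×1 + 0.43×2) = 2.43
Species S: 1 + (0.63×2 + 0.37×2.43) = 3.1591
Species T: 1 + 3.1591 = 4.1591
Species U: 1 + (0.42×4.1591 + 0.58×2.43) = 4.156222

4.16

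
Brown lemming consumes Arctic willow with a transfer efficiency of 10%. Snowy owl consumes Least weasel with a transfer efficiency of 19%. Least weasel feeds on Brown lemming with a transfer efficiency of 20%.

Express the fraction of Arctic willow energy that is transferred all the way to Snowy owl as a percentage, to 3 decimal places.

0.380%

Product of link efficiencies: 0.1 × 0.2 × 0.19 = 0.0038
As a percentage: 0.0038 × 100 = 0.380%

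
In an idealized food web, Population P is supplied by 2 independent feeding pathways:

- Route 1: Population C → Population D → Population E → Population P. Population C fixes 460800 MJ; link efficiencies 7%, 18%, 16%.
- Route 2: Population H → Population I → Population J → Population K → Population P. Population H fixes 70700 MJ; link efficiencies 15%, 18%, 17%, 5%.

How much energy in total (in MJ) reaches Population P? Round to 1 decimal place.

945.2 MJ

Route 1: 460800 × 0.07 × 0.18 × 0.16 = 928.9728 MJ
Route 2: 70700 × 0.15 × 0.18 × 0.17 × 0.05 = 16.22565 MJ
Total at Population P: 928.9728 + 16.22565 = 945.19845 MJ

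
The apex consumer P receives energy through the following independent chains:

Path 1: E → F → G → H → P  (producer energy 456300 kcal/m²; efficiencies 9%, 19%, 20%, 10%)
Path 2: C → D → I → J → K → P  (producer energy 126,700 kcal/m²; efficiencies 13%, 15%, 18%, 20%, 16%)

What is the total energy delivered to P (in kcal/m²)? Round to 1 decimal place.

170.3 kcal/m²

Path 1: 456300 × 0.09 × 0.19 × 0.2 × 0.1 = 156.0546 kcal/m²
Path 2: 126700 × 0.13 × 0.15 × 0.18 × 0.2 × 0.16 = 14.230944 kcal/m²
Total at P: 156.0546 + 14.230944 = 170.285544 kcal/m²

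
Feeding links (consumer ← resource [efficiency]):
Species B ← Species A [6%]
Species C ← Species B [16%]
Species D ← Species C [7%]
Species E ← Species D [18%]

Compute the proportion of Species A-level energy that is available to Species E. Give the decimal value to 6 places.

0.000121

Product of link efficiencies: 0.06 × 0.16 × 0.07 × 0.18 = 0.00012096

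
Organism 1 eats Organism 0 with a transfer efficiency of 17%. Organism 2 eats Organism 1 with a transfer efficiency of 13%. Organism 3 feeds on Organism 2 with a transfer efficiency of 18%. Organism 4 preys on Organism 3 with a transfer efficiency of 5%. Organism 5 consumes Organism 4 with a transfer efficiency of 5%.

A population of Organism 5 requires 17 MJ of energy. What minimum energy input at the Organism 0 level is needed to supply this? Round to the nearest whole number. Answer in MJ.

Cumulative transfer efficiency: 0.17 × 0.13 × 0.18 × 0.05 × 0.05 = 0.000009945
Organism 0 energy = 17 / 0.000009945 = 1709402 MJ

1709402 MJ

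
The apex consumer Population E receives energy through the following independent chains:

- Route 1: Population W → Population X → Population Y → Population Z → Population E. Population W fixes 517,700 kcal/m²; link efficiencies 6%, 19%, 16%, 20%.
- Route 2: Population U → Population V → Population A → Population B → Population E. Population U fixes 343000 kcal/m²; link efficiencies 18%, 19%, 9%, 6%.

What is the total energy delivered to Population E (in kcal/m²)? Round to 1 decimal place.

252.2 kcal/m²

Route 1: 517700 × 0.06 × 0.19 × 0.16 × 0.2 = 188.85696 kcal/m²
Route 2: 343000 × 0.18 × 0.19 × 0.09 × 0.06 = 63.34524 kcal/m²
Total at Population E: 188.85696 + 63.34524 = 252.2022 kcal/m²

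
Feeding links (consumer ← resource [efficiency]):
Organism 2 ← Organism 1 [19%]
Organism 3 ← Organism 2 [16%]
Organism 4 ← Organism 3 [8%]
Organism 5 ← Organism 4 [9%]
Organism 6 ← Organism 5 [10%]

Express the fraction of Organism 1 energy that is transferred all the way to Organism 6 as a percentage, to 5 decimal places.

Product of link efficiencies: 0.19 × 0.16 × 0.08 × 0.09 × 0.1 = 0.000021888
As a percentage: 0.000021888 × 100 = 0.00219%

0.00219%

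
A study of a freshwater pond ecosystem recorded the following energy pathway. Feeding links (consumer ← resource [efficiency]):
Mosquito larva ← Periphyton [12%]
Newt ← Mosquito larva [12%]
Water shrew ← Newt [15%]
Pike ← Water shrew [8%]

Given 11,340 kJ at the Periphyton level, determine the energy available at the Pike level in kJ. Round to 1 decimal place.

Mosquito larva: 11340 × 0.12 = 1360.8 kJ
Newt: 1360.8 × 0.12 = 163.296 kJ
Water shrew: 163.296 × 0.15 = 24.4944 kJ
Pike: 24.4944 × 0.08 = 1.959552 kJ

2.0 kJ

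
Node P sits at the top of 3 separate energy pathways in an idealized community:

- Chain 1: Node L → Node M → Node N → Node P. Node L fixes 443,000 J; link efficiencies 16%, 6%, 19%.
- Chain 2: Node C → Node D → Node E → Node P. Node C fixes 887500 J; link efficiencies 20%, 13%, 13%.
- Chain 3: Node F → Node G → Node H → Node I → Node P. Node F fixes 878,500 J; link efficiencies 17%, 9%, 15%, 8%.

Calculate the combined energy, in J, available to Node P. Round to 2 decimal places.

3969.07 J

Chain 1: 443000 × 0.16 × 0.06 × 0.19 = 808.032 J
Chain 2: 887500 × 0.2 × 0.13 × 0.13 = 2999.75 J
Chain 3: 878500 × 0.17 × 0.09 × 0.15 × 0.08 = 161.2926 J
Total at Node P: 808.032 + 2999.75 + 161.2926 = 3969.0746 J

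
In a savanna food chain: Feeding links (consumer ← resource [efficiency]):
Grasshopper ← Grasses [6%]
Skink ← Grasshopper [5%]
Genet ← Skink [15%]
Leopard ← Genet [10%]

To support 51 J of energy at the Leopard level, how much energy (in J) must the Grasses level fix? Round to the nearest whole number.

Cumulative transfer efficiency: 0.06 × 0.05 × 0.15 × 0.1 = 0.000045
Grasses energy = 51 / 0.000045 = 1133333 J

1133333 J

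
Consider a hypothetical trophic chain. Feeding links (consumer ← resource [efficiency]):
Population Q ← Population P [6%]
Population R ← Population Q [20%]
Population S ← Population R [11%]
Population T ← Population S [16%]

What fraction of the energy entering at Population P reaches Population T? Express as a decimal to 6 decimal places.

Product of link efficiencies: 0.06 × 0.2 × 0.11 × 0.16 = 0.0002112

0.000211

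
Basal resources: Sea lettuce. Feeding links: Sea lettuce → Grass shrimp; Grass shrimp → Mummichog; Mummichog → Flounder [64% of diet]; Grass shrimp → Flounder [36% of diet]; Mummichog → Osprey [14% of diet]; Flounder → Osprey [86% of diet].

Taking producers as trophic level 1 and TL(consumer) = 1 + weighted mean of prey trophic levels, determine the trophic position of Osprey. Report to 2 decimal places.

4.55

Grass shrimp: 1 + 1 = 2
Mummichog: 1 + 2 = 3
Flounder: 1 + (0.64×3 + 0.36×2) = 3.64
Osprey: 1 + (0.14×3 + 0.86×3.64) = 4.5504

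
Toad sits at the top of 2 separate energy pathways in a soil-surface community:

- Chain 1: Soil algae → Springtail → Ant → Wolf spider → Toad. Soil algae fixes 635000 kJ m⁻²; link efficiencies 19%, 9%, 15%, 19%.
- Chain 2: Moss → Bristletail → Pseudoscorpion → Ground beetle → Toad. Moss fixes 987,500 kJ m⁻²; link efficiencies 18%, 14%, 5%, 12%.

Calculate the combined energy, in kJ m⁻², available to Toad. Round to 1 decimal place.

Chain 1: 635000 × 0.19 × 0.09 × 0.15 × 0.19 = 309.46725 kJ m⁻²
Chain 2: 987500 × 0.18 × 0.14 × 0.05 × 0.12 = 149.31 kJ m⁻²
Total at Toad: 309.46725 + 149.31 = 458.77725 kJ m⁻²

458.8 kJ m⁻²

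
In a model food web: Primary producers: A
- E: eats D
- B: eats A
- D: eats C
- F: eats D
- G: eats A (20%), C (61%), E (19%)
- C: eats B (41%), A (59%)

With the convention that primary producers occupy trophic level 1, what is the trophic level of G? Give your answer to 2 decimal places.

B: 1 + 1 = 2
C: 1 + (0.41×2 + 0.59×1) = 2.41
D: 1 + 2.41 = 3.41
E: 1 + 3.41 = 4.41
F: 1 + 3.41 = 4.41
G: 1 + (0.2×1 + 0.61×2.41 + 0.19×4.41) = 3.508

3.51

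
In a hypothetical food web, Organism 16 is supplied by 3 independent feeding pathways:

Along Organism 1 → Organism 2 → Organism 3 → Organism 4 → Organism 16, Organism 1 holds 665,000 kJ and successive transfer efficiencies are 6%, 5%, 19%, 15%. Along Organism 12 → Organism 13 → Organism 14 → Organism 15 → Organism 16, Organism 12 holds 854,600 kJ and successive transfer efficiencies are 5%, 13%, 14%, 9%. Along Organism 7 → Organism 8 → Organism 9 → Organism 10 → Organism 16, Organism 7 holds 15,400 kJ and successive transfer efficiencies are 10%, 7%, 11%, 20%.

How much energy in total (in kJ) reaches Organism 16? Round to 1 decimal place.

129.2 kJ

Via Organism 1: 665000 × 0.06 × 0.05 × 0.19 × 0.15 = 56.8575 kJ
Via Organism 12: 854600 × 0.05 × 0.13 × 0.14 × 0.09 = 69.99174 kJ
Via Organism 7: 15400 × 0.1 × 0.07 × 0.11 × 0.2 = 2.3716 kJ
Total at Organism 16: 56.8575 + 69.99174 + 2.3716 = 129.22084 kJ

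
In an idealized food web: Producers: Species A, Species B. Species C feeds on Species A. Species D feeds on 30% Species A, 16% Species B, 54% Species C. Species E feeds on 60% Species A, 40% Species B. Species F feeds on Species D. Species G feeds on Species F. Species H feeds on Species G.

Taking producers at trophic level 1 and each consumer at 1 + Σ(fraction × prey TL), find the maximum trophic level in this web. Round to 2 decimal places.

Species C: 1 + 1 = 2
Species D: 1 + (0.3×1 + 0.16×1 + 0.54×2) = 2.54
Species E: 1 + (0.6×1 + 0.4×1) = 2
Species F: 1 + 2.54 = 3.54
Species G: 1 + 3.54 = 4.54
Species H: 1 + 4.54 = 5.54

5.54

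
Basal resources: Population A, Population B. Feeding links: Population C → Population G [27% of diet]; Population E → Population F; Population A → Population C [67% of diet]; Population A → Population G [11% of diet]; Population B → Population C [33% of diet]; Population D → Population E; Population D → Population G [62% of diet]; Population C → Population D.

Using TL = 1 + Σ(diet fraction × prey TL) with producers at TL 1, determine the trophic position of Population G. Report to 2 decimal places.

3.51

Population C: 1 + (0.33×1 + 0.67×1) = 2
Population D: 1 + 2 = 3
Population E: 1 + 3 = 4
Population F: 1 + 4 = 5
Population G: 1 + (0.27×2 + 0.62×3 + 0.11×1) = 3.51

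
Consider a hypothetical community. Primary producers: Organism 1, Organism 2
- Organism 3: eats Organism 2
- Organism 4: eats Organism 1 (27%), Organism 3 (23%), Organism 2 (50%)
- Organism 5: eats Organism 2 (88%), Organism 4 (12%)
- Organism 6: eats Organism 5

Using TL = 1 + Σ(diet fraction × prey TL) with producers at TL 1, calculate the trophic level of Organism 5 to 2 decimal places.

Organism 3: 1 + 1 = 2
Organism 4: 1 + (0.27×1 + 0.23×2 + 0.5×1) = 2.23
Organism 5: 1 + (0.88×1 + 0.12×2.23) = 2.1476
Organism 6: 1 + 2.1476 = 3.1476

2.15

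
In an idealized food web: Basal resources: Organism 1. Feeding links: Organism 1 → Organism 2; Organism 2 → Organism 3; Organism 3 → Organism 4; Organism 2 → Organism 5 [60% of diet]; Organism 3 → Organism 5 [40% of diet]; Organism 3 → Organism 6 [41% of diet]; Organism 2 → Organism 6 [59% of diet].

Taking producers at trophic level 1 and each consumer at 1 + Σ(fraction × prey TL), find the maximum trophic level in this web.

4

Organism 2: 1 + 1 = 2
Organism 3: 1 + 2 = 3
Organism 4: 1 + 3 = 4
Organism 5: 1 + (0.6×2 + 0.4×3) = 3.4
Organism 6: 1 + (0.41×3 + 0.59×2) = 3.41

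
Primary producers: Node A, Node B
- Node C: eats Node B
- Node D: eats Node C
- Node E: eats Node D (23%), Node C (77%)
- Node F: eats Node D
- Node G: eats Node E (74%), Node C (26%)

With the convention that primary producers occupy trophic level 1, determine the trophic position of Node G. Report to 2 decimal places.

3.91

Node C: 1 + 1 = 2
Node D: 1 + 2 = 3
Node E: 1 + (0.23×3 + 0.77×2) = 3.23
Node F: 1 + 3 = 4
Node G: 1 + (0.74×3.23 + 0.26×2) = 3.9102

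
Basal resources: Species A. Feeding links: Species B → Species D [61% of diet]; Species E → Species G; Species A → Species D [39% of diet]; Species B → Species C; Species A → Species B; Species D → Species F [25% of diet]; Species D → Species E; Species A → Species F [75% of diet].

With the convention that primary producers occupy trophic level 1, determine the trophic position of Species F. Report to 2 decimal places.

2.40

Species B: 1 + 1 = 2
Species C: 1 + 2 = 3
Species D: 1 + (0.39×1 + 0.61×2) = 2.61
Species E: 1 + 2.61 = 3.61
Species F: 1 + (0.25×2.61 + 0.75×1) = 2.4025
Species G: 1 + 3.61 = 4.61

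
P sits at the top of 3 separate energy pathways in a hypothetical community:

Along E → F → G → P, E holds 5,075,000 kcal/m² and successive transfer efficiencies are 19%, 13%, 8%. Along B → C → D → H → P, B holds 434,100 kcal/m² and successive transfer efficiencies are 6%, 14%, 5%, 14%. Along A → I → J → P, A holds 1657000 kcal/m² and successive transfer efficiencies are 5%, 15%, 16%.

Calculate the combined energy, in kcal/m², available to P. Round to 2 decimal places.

Via E: 5075000 × 0.19 × 0.13 × 0.08 = 10028.2 kcal/m²
Via B: 434100 × 0.06 × 0.14 × 0.05 × 0.14 = 25.52508 kcal/m²
Via A: 1657000 × 0.05 × 0.15 × 0.16 = 1988.4 kcal/m²
Total at P: 10028.2 + 25.52508 + 1988.4 = 12042.12508 kcal/m²

12042.13 kcal/m²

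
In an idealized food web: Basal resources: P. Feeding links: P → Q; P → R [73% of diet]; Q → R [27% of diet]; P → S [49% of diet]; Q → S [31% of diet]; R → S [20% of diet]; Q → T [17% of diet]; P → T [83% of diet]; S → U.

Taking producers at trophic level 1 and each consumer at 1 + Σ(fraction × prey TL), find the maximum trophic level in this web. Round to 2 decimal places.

3.56

Q: 1 + 1 = 2
R: 1 + (0.73×1 + 0.27×2) = 2.27
S: 1 + (0.49×1 + 0.31×2 + 0.2×2.27) = 2.564
T: 1 + (0.17×2 + 0.83×1) = 2.17
U: 1 + 2.564 = 3.564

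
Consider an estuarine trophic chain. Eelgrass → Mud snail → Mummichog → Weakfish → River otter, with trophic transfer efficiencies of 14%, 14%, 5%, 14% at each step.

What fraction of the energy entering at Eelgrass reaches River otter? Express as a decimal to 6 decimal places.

Product of link efficiencies: 0.14 × 0.14 × 0.05 × 0.14 = 0.0001372

0.000137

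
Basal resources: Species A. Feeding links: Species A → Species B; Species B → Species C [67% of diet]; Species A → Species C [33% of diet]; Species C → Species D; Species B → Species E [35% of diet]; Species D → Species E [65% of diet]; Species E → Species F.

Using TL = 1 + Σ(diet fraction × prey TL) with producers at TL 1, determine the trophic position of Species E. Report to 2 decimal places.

4.09

Species B: 1 + 1 = 2
Species C: 1 + (0.67×2 + 0.33×1) = 2.67
Species D: 1 + 2.67 = 3.67
Species E: 1 + (0.35×2 + 0.65×3.67) = 4.0855
Species F: 1 + 4.0855 = 5.0855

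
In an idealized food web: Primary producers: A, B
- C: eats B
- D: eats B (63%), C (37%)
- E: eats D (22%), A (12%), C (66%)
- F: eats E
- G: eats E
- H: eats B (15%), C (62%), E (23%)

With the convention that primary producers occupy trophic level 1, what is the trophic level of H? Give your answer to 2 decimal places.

3.07

C: 1 + 1 = 2
D: 1 + (0.63×1 + 0.37×2) = 2.37
E: 1 + (0.22×2.37 + 0.12×1 + 0.66×2) = 2.9614
F: 1 + 2.9614 = 3.9614
G: 1 + 2.9614 = 3.9614
H: 1 + (0.15×1 + 0.62×2 + 0.23×2.9614) = 3.071122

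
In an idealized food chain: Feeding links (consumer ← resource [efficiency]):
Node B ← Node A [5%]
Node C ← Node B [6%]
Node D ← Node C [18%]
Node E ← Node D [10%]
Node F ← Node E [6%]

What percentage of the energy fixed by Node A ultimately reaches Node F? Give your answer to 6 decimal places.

0.000324%

Product of link efficiencies: 0.05 × 0.06 × 0.18 × 0.1 × 0.06 = 0.00000324
As a percentage: 0.00000324 × 100 = 0.000324%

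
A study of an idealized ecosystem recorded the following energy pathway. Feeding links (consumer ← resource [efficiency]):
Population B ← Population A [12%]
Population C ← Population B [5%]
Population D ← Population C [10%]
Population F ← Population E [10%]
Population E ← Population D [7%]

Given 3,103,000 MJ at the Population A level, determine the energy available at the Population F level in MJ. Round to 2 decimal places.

Population B: 3103000 × 0.12 = 372360 MJ
Population C: 372360 × 0.05 = 18618 MJ
Population D: 18618 × 0.1 = 1861.8 MJ
Population E: 1861.8 × 0.07 = 130.326 MJ
Population F: 130.326 × 0.1 = 13.0326 MJ

13.03 MJ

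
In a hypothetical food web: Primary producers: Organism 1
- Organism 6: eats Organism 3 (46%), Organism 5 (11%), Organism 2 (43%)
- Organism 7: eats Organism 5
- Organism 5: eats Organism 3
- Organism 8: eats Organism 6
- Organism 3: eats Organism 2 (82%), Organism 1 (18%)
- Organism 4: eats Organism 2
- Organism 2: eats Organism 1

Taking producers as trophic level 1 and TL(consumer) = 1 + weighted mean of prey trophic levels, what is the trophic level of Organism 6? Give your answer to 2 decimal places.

3.58

Organism 2: 1 + 1 = 2
Organism 3: 1 + (0.82×2 + 0.18×1) = 2.82
Organism 4: 1 + 2 = 3
Organism 5: 1 + 2.82 = 3.82
Organism 6: 1 + (0.46×2.82 + 0.11×3.82 + 0.43×2) = 3.5774
Organism 7: 1 + 3.82 = 4.82
Organism 8: 1 + 3.5774 = 4.5774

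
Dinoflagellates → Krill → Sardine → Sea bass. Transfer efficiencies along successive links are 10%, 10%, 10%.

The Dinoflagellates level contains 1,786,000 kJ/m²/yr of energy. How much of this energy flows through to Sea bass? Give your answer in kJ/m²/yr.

Krill: 1786000 × 0.1 = 178600 kJ/m²/yr
Sardine: 178600 × 0.1 = 17860 kJ/m²/yr
Sea bass: 17860 × 0.1 = 1786 kJ/m²/yr

1786 kJ/m²/yr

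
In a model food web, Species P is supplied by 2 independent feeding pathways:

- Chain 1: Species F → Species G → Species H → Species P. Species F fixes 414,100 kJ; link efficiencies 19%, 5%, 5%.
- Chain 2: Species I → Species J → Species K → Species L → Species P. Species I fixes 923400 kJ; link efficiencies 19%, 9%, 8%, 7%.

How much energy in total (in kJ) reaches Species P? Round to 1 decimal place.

285.1 kJ

Chain 1: 414100 × 0.19 × 0.05 × 0.05 = 196.6975 kJ
Chain 2: 923400 × 0.19 × 0.09 × 0.08 × 0.07 = 88.424784 kJ
Total at Species P: 196.6975 + 88.424784 = 285.122284 kJ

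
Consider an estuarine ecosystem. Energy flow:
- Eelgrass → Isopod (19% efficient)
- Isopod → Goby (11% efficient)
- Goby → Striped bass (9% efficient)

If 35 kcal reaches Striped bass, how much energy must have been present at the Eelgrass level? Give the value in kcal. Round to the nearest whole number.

18607 kcal

Cumulative transfer efficiency: 0.19 × 0.11 × 0.09 = 0.001881
Eelgrass energy = 35 / 0.001881 = 18607 kcal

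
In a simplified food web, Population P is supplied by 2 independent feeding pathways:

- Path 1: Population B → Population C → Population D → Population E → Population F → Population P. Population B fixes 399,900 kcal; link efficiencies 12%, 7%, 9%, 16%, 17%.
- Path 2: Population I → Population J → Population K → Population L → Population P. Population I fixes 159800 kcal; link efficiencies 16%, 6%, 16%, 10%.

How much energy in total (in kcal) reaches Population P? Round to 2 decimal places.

Path 1: 399900 × 0.12 × 0.07 × 0.09 × 0.16 × 0.17 = 8.22322368 kcal
Path 2: 159800 × 0.16 × 0.06 × 0.16 × 0.1 = 24.54528 kcal
Total at Population P: 8.22322368 + 24.54528 = 32.76850368 kcal

32.77 kcal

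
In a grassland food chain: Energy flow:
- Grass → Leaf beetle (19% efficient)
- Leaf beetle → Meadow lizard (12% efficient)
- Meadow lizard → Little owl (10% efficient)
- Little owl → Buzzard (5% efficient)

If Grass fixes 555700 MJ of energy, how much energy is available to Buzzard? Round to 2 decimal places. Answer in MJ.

Leaf beetle: 555700 × 0.19 = 105583 MJ
Meadow lizard: 105583 × 0.12 = 12669.96 MJ
Little owl: 12669.96 × 0.1 = 1266.996 MJ
Buzzard: 1266.996 × 0.05 = 63.3498 MJ

63.35 MJ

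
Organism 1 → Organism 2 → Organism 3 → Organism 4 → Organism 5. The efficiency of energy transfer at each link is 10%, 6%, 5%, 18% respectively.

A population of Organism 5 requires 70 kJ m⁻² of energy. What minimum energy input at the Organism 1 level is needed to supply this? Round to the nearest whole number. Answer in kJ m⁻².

1296296 kJ m⁻²

Cumulative transfer efficiency: 0.1 × 0.06 × 0.05 × 0.18 = 0.000054
Organism 1 energy = 70 / 0.000054 = 1296296 kJ m⁻²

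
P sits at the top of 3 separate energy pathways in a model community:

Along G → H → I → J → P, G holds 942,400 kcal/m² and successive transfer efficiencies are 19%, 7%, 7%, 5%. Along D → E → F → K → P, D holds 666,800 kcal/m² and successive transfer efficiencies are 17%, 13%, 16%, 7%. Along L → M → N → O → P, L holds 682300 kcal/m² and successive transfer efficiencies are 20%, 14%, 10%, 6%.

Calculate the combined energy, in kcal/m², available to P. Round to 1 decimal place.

323.5 kcal/m²

Via G: 942400 × 0.19 × 0.07 × 0.07 × 0.05 = 43.86872 kcal/m²
Via D: 666800 × 0.17 × 0.13 × 0.16 × 0.07 = 165.046336 kcal/m²
Via L: 682300 × 0.2 × 0.14 × 0.1 × 0.06 = 114.6264 kcal/m²
Total at P: 43.86872 + 165.046336 + 114.6264 = 323.541456 kcal/m²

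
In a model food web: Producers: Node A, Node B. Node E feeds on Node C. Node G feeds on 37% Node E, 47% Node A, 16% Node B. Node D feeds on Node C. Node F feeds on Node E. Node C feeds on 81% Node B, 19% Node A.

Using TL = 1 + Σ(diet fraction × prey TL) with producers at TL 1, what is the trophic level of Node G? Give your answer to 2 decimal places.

2.74

Node C: 1 + (0.81×1 + 0.19×1) = 2
Node D: 1 + 2 = 3
Node E: 1 + 2 = 3
Node F: 1 + 3 = 4
Node G: 1 + (0.37×3 + 0.47×1 + 0.16×1) = 2.74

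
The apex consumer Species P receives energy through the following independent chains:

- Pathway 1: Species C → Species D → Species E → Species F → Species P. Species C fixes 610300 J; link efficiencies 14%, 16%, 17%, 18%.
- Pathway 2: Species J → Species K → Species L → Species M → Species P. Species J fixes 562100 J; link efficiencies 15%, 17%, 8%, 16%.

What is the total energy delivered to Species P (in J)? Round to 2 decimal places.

Pathway 1: 610300 × 0.14 × 0.16 × 0.17 × 0.18 = 418.324032 J
Pathway 2: 562100 × 0.15 × 0.17 × 0.08 × 0.16 = 183.46944 J
Total at Species P: 418.324032 + 183.46944 = 601.793472 J

601.79 J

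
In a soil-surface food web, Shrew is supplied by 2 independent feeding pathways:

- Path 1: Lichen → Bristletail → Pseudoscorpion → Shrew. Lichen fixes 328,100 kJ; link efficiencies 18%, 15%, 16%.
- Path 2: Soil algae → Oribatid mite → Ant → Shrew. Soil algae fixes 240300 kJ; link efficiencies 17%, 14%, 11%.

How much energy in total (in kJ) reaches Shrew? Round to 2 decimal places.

Path 1: 328100 × 0.18 × 0.15 × 0.16 = 1417.392 kJ
Path 2: 240300 × 0.17 × 0.14 × 0.11 = 629.1054 kJ
Total at Shrew: 1417.392 + 629.1054 = 2046.4974 kJ

2046.50 kJ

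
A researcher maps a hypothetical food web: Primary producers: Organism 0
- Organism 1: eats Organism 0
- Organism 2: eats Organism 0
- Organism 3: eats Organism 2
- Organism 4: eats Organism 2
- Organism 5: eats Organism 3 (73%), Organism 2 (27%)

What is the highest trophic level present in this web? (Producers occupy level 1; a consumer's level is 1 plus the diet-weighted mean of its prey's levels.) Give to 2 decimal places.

3.73

Organism 1: 1 + 1 = 2
Organism 2: 1 + 1 = 2
Organism 3: 1 + 2 = 3
Organism 4: 1 + 2 = 3
Organism 5: 1 + (0.73×3 + 0.27×2) = 3.73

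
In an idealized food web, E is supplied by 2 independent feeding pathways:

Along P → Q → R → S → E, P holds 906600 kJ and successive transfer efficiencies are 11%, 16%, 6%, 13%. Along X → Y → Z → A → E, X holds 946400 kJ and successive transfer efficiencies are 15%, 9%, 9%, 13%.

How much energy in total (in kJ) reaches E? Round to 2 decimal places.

273.94 kJ

Via P: 906600 × 0.11 × 0.16 × 0.06 × 0.13 = 124.458048 kJ
Via X: 946400 × 0.15 × 0.09 × 0.09 × 0.13 = 149.48388 kJ
Total at E: 124.458048 + 149.48388 = 273.941928 kJ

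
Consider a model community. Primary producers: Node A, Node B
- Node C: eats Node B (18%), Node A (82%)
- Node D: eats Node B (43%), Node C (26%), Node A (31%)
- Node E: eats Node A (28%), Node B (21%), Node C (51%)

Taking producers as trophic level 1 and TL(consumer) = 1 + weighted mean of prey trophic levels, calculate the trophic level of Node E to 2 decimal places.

Node C: 1 + (0.18×1 + 0.82×1) = 2
Node D: 1 + (0.43×1 + 0.26×2 + 0.31×1) = 2.26
Node E: 1 + (0.28×1 + 0.21×1 + 0.51×2) = 2.51

2.51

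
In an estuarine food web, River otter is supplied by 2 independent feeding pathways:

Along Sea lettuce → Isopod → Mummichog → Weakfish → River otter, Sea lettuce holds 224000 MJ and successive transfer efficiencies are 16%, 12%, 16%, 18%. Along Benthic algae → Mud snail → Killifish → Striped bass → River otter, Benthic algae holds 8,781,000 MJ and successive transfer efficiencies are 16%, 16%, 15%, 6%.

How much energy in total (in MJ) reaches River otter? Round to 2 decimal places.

Via Sea lettuce: 224000 × 0.16 × 0.12 × 0.16 × 0.18 = 123.86304 MJ
Via Benthic algae: 8781000 × 0.16 × 0.16 × 0.15 × 0.06 = 2023.1424 MJ
Total at River otter: 123.86304 + 2023.1424 = 2147.00544 MJ

2147.01 MJ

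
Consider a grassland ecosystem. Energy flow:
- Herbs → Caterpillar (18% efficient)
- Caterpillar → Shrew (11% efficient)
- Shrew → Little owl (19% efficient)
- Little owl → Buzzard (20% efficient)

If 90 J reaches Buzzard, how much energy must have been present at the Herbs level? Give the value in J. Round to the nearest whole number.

119617 J

Cumulative transfer efficiency: 0.18 × 0.11 × 0.19 × 0.2 = 0.0007524
Herbs energy = 90 / 0.0007524 = 119617 J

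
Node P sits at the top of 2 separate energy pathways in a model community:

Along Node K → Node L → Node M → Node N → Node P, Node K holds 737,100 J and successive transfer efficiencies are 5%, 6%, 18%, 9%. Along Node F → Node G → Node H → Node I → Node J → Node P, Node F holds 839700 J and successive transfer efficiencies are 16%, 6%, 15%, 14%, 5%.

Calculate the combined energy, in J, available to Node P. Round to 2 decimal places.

Via Node K: 737100 × 0.05 × 0.06 × 0.18 × 0.09 = 35.82306 J
Via Node F: 839700 × 0.16 × 0.06 × 0.15 × 0.14 × 0.05 = 8.464176 J
Total at Node P: 35.82306 + 8.464176 = 44.287236 J

44.29 J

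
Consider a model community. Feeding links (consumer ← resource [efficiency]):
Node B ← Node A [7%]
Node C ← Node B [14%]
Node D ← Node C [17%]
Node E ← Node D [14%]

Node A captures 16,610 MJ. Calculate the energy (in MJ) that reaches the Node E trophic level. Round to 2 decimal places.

3.87 MJ

Node B: 16610 × 0.07 = 1162.7 MJ
Node C: 1162.7 × 0.14 = 162.778 MJ
Node D: 162.778 × 0.17 = 27.67226 MJ
Node E: 27.67226 × 0.14 = 3.8741164 MJ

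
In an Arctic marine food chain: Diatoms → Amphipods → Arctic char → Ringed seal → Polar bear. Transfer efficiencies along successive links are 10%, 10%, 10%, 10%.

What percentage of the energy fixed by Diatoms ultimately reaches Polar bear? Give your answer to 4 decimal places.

Product of link efficiencies: 0.1 × 0.1 × 0.1 × 0.1 = 0.0001
As a percentage: 0.0001 × 100 = 0.0100%

0.0100%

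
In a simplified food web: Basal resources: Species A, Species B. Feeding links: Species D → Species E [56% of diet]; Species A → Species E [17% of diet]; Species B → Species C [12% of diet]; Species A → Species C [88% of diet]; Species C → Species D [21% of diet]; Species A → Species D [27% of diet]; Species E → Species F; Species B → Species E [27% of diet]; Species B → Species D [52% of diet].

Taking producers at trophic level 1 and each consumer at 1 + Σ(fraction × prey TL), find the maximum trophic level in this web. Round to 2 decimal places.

Species C: 1 + (0.88×1 + 0.12×1) = 2
Species D: 1 + (0.27×1 + 0.21×2 + 0.52×1) = 2.21
Species E: 1 + (0.27×1 + 0.56×2.21 + 0.17×1) = 2.6776
Species F: 1 + 2.6776 = 3.6776

3.68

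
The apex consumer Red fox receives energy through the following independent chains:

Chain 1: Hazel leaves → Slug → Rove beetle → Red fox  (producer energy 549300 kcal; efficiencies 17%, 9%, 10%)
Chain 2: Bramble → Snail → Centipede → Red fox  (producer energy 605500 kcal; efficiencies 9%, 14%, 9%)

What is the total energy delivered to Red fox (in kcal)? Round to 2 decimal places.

Chain 1: 549300 × 0.17 × 0.09 × 0.1 = 840.429 kcal
Chain 2: 605500 × 0.09 × 0.14 × 0.09 = 686.637 kcal
Total at Red fox: 840.429 + 686.637 = 1527.066 kcal

1527.07 kcal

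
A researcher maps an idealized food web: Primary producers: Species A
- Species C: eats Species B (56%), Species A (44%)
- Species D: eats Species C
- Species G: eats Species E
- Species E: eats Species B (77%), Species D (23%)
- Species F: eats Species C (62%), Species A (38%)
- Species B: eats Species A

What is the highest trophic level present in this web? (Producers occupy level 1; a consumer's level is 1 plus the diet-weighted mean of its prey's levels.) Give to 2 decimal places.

4.36

Species B: 1 + 1 = 2
Species C: 1 + (0.56×2 + 0.44×1) = 2.56
Species D: 1 + 2.56 = 3.56
Species E: 1 + (0.77×2 + 0.23×3.56) = 3.3588
Species F: 1 + (0.62×2.56 + 0.38×1) = 2.9672
Species G: 1 + 3.3588 = 4.3588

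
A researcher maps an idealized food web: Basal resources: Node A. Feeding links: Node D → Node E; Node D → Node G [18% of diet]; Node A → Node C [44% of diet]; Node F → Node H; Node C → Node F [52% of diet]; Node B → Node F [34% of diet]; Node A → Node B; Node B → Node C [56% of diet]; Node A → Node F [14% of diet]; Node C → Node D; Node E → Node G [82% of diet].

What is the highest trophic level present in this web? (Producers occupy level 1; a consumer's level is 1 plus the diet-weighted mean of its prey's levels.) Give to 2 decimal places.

Node B: 1 + 1 = 2
Node C: 1 + (0.56×2 + 0.44×1) = 2.56
Node D: 1 + 2.56 = 3.56
Node E: 1 + 3.56 = 4.56
Node F: 1 + (0.52×2.56 + 0.14×1 + 0.34×2) = 3.1512
Node G: 1 + (0.82×4.56 + 0.18×3.56) = 5.38
Node H: 1 + 3.1512 = 4.1512

5.38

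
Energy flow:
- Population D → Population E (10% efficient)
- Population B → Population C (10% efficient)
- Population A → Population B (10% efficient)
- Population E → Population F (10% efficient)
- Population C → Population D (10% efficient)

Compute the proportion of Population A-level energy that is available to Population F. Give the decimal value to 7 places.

Product of link efficiencies: 0.1 × 0.1 × 0.1 × 0.1 × 0.1 = 0.00001

0.0000100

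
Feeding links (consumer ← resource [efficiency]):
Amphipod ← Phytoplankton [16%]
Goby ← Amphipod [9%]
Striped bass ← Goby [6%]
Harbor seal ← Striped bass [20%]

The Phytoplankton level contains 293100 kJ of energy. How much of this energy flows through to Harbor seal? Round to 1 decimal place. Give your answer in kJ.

Amphipod: 293100 × 0.16 = 46896 kJ
Goby: 46896 × 0.09 = 4220.64 kJ
Striped bass: 4220.64 × 0.06 = 253.2384 kJ
Harbor seal: 253.2384 × 0.2 = 50.64768 kJ

50.6 kJ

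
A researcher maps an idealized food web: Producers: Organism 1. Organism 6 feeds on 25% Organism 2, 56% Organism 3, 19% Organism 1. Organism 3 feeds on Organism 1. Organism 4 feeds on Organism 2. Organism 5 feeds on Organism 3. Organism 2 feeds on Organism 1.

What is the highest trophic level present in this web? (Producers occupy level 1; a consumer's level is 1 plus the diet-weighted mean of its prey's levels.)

3

Organism 2: 1 + 1 = 2
Organism 3: 1 + 1 = 2
Organism 4: 1 + 2 = 3
Organism 5: 1 + 2 = 3
Organism 6: 1 + (0.25×2 + 0.56×2 + 0.19×1) = 2.81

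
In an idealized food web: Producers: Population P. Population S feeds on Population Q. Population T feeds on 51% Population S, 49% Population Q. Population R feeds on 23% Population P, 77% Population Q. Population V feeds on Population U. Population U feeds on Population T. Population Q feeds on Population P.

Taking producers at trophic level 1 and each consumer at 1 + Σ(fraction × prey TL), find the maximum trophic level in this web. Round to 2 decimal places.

5.51

Population Q: 1 + 1 = 2
Population R: 1 + (0.23×1 + 0.77×2) = 2.77
Population S: 1 + 2 = 3
Population T: 1 + (0.51×3 + 0.49×2) = 3.51
Population U: 1 + 3.51 = 4.51
Population V: 1 + 4.51 = 5.51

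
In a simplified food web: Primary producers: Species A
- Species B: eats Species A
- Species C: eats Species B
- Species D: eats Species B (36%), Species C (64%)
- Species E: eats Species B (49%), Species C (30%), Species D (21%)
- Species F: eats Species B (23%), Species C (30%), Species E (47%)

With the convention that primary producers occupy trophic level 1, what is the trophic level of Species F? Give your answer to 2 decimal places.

Species B: 1 + 1 = 2
Species C: 1 + 2 = 3
Species D: 1 + (0.36×2 + 0.64×3) = 3.64
Species E: 1 + (0.49×2 + 0.3×3 + 0.21×3.64) = 3.6444
Species F: 1 + (0.23×2 + 0.3×3 + 0.47×3.6444) = 4.072868

4.07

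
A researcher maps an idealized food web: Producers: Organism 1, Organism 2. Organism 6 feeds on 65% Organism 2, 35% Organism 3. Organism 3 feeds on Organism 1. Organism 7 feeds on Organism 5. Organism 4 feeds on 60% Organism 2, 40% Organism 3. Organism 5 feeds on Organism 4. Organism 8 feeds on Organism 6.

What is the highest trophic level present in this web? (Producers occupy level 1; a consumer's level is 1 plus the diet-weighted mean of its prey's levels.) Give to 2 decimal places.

4.40

Organism 3: 1 + 1 = 2
Organism 4: 1 + (0.6×1 + 0.4×2) = 2.4
Organism 5: 1 + 2.4 = 3.4
Organism 6: 1 + (0.65×1 + 0.35×2) = 2.35
Organism 7: 1 + 3.4 = 4.4
Organism 8: 1 + 2.35 = 3.35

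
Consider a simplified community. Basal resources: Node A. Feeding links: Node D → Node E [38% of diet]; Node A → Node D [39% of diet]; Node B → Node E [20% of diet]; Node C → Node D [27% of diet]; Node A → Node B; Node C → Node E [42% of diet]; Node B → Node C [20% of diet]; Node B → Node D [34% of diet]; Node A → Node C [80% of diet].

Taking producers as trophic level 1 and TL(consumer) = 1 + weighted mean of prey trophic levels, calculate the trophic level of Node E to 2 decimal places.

3.34

Node B: 1 + 1 = 2
Node C: 1 + (0.2×2 + 0.8×1) = 2.2
Node D: 1 + (0.39×1 + 0.27×2.2 + 0.34×2) = 2.664
Node E: 1 + (0.42×2.2 + 0.2×2 + 0.38×2.664) = 3.33632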